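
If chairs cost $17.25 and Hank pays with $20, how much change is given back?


Start with the amount paid:
$20
Subtract the price:
$20 - $17.25 = $2.75

$2.75


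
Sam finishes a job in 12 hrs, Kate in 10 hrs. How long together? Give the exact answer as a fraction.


Sam's rate: 1/12 of the job per hour
Kate's rate: 1/10 of the job per hour
Combined rate: 1/12 + 1/10 = 11/60 per hour
Time = 1 / (11/60) = 60/11 hours (≈ 5.45 hours)

60/11 hours


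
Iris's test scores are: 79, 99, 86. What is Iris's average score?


Add the scores:
79 + 99 + 86 = 264
Divide by the number of tests:
264 / 3 = 88

88


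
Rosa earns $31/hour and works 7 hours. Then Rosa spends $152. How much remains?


Calculate earnings:
7 x $31 = $217
Subtract spending:
$217 - $152 = $65

$65


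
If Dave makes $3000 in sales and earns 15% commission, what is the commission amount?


Convert rate to decimal:
15% = 0.15
Multiply by sales:
$3000 x 0.15 = $450

$450


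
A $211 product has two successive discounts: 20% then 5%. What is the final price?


First discount:
20% of $211 = $42.20
Price after first discount:
$211 - $42.20 = $168.80
Second discount:
5% of $168.80 = $8.44
Final price:
$168.80 - $8.44 = $160.36

$160.36


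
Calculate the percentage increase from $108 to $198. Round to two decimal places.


Find the absolute change:
|198 - 108| = 90
Divide by original and multiply by 100:
90 / 108 x 100 = 83.3333...% ≈ 83.33%

83.33%


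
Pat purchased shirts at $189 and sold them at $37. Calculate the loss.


Selling price = $37
Cost price = $189
Loss = cost price - selling price:
Loss = $189 - $37 = $152

$152


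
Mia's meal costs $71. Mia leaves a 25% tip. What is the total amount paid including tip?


Calculate the tip:
25% of $71 = $17.75
Add tip to meal cost:
$71 + $17.75 = $88.75

$88.75


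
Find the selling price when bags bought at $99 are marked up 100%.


Calculate the markup amount:
100% of $99 = $99
Add to cost:
$99 + $99 = $198

$198


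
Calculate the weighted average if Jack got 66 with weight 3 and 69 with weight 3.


Weighted sum:
3 x 66 + 3 x 69 = 405
Total weight:
3 + 3 = 6
Weighted average:
405 / 6 = 67.5

67.5


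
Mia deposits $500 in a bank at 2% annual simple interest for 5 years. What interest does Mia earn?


Use the formula I = P x R x T / 100
P x R x T = 500 x 2 x 5 = 5000
I = 5000 / 100 = $50

$50


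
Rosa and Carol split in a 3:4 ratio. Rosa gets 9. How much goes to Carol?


Find the multiplier:
9 / 3 = 3
Apply to Carol's share:
4 x 3 = 12

12


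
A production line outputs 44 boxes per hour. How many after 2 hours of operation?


Production rate: 44 boxes per hour
Time: 2 hours
Total: 44 x 2 = 88 boxes

88 boxes


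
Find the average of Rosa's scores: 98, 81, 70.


Add the scores:
98 + 81 + 70 = 249
Divide by the number of tests:
249 / 3 = 83

83


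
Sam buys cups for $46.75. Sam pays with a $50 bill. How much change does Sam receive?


Start with the amount paid:
$50
Subtract the price:
$50 - $46.75 = $3.25

$3.25


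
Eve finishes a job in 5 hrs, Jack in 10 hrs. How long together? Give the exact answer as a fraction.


Eve's rate: 1/5 of the job per hour
Jack's rate: 1/10 of the job per hour
Combined rate: 1/5 + 1/10 = 3/10 per hour
Time = 1 / (3/10) = 10/3 hours (≈ 3.33 hours)

10/3 hours


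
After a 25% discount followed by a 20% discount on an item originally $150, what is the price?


First discount:
25% of $150 = $37.50
Price after first discount:
$150 - $37.50 = $112.50
Second discount:
20% of $112.50 = $22.50
Final price:
$112.50 - $22.50 = $90

$90


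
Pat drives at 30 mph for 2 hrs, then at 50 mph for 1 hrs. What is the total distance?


Leg 1 distance:
30 x 2 = 60 miles
Leg 2 distance:
50 x 1 = 50 miles
Total distance:
60 + 50 = 110 miles

110 miles


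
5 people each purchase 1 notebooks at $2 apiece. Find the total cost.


Cost per person:
1 x $2 = $2
Group total:
5 x $2 = $10

$10


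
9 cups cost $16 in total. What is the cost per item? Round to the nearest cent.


Total cost: $16
Number of items: 9
Unit price: $16 / 9 = $1.7777... ≈ $1.78

$1.78


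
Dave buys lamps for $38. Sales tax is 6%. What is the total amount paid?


Calculate the tax:
6% of $38 = $2.28
Add tax to price:
$38 + $2.28 = $40.28

$40.28


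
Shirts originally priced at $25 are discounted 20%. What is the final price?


Calculate the discount amount:
20% of $25 = $5
Subtract from original:
$25 - $5 = $20

$20


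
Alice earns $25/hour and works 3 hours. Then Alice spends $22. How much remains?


Calculate earnings:
3 x $25 = $75
Subtract spending:
$75 - $22 = $53

$53


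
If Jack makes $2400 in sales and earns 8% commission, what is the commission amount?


Convert rate to decimal:
8% = 0.08
Multiply by sales:
$2400 x 0.08 = $192

$192


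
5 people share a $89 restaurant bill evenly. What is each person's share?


Total bill: $89
Number of people: 5
Each pays: $89 / 5 = $17.80

$17.80


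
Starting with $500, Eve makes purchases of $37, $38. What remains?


Add up expenses:
$37 + $38 = $75
Subtract from budget:
$500 - $75 = $425

$425


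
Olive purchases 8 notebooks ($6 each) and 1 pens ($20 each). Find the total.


Cost of notebooks:
8 x $6 = $48
Cost of pens:
1 x $20 = $20
Add both:
$48 + $20 = $68

$68


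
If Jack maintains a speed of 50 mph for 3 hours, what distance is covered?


Use the formula: distance = speed x time
Speed = 50 mph, Time = 3 hours
50 x 3 = 150 miles

150 miles


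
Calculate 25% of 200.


Convert percentage to decimal:
25% = 0.25
Multiply:
200 x 0.25 = 50

50


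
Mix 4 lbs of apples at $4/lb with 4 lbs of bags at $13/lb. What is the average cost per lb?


Cost of apples:
4 x $4 = $16
Cost of bags:
4 x $13 = $52
Total cost: $16 + $52 = $68
Total weight: 8 lbs
Average: $68 / 8 = $8.50/lb

$8.50/lb


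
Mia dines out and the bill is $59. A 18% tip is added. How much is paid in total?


Calculate the tip:
18% of $59 = $10.62
Add tip to meal cost:
$59 + $10.62 = $69.62

$69.62


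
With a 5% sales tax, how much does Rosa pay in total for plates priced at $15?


Calculate the tax:
5% of $15 = $0.75
Add tax to price:
$15 + $0.75 = $15.75

$15.75


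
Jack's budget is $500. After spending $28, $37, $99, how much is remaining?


Add up expenses:
$28 + $37 + $99 = $164
Subtract from budget:
$500 - $164 = $336

$336


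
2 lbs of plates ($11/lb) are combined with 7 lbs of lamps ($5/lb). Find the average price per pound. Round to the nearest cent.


Cost of plates:
2 x $11 = $22
Cost of lamps:
7 x $5 = $35
Total cost: $22 + $35 = $57
Total weight: 9 lbs
Average: $57 / 9 = $6.3333... ≈ $6.33/lb

$6.33/lb


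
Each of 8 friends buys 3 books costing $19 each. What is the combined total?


Cost per person:
3 x $19 = $57
Group total:
8 x $57 = $456

$456


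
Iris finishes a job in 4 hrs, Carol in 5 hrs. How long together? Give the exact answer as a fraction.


Iris's rate: 1/4 of the job per hour
Carol's rate: 1/5 of the job per hour
Combined rate: 1/4 + 1/5 = 9/20 per hour
Time = 1 / (9/20) = 20/9 hours (≈ 2.22 hours)

20/9 hours


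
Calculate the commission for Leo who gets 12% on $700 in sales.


Convert rate to decimal:
12% = 0.12
Multiply by sales:
$700 x 0.12 = $84

$84


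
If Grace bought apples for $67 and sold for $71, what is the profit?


Selling price = $71
Cost price = $67
Profit = selling price - cost price:
Profit = $71 - $67 = $4

$4


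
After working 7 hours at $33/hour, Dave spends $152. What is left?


Calculate earnings:
7 x $33 = $231
Subtract spending:
$231 - $152 = $79

$79


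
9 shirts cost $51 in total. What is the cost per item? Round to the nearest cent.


Total cost: $51
Number of items: 9
Unit price: $51 / 9 = $5.6666... ≈ $5.67

$5.67


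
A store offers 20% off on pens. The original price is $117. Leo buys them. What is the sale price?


Calculate the discount amount:
20% of $117 = $23.40
Subtract from original:
$117 - $23.40 = $93.60

$93.60


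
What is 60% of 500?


Convert percentage to decimal:
60% = 0.6
Multiply:
500 x 0.6 = 300

300


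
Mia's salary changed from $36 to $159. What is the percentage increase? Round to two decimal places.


Find the absolute change:
|159 - 36| = 123
Divide by original and multiply by 100:
123 / 36 x 100 = 341.6666...% ≈ 341.67%

341.67%


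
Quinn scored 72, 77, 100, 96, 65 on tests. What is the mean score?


Add the scores:
72 + 77 + 100 + 96 + 65 = 410
Divide by the number of tests:
410 / 5 = 82

82


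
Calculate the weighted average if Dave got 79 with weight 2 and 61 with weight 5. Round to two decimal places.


Weighted sum:
2 x 79 + 5 x 61 = 463
Total weight:
2 + 5 = 7
Weighted average:
463 / 7 = 66.1428... ≈ 66.14

66.14


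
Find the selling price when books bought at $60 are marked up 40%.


Calculate the markup amount:
40% of $60 = $24
Add to cost:
$60 + $24 = $84

$84


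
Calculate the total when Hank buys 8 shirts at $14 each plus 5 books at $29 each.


Cost of shirts:
8 x $14 = $112
Cost of books:
5 x $29 = $145
Add both:
$112 + $145 = $257

$257


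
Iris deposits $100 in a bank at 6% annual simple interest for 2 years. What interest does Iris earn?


Use the formula I = P x R x T / 100
P x R x T = 100 x 6 x 2 = 1200
I = 1200 / 100 = $12

$12


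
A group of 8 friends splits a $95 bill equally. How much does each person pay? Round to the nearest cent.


Total bill: $95
Number of people: 8
Each pays: $95 / 8 = $11.875 ≈ $11.88

$11.88


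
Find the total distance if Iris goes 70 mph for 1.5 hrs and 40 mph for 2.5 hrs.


Leg 1 distance:
70 x 1.5 = 105 miles
Leg 2 distance:
40 x 2.5 = 100 miles
Total distance:
105 + 100 = 205 miles

205 miles


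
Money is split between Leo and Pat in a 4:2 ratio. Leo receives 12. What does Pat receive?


Find the multiplier:
12 / 4 = 3
Apply to Pat's share:
2 x 3 = 6

6


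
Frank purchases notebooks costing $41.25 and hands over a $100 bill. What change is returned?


Start with the amount paid:
$100
Subtract the price:
$100 - $41.25 = $58.75

$58.75


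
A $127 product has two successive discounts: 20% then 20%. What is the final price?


First discount:
20% of $127 = $25.40
Price after first discount:
$127 - $25.40 = $101.60
Second discount:
20% of $101.60 = $20.32
Final price:
$101.60 - $20.32 = $81.28

$81.28


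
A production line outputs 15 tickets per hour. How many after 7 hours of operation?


Production rate: 15 tickets per hour
Time: 7 hours
Total: 15 x 7 = 105 tickets

105 tickets


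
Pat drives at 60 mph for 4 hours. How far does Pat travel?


Use the formula: distance = speed x time
Speed = 60 mph, Time = 4 hours
60 x 4 = 240 miles

240 miles


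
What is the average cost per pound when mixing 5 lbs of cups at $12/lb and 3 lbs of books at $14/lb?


Cost of cups:
5 x $12 = $60
Cost of books:
3 x $14 = $42
Total cost: $60 + $42 = $102
Total weight: 8 lbs
Average: $102 / 8 = $12.75/lb

$12.75/lb


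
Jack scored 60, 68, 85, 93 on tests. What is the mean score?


Add the scores:
60 + 68 + 85 + 93 = 306
Divide by the number of tests:
306 / 4 = 76.5

76.5


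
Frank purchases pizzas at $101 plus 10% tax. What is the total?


Calculate the tax:
10% of $101 = $10.10
Add tax to price:
$101 + $10.10 = $111.10

$111.10


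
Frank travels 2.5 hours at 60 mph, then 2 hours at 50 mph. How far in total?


Leg 1 distance:
60 x 2.5 = 150 miles
Leg 2 distance:
50 x 2 = 100 miles
Total distance:
150 + 100 = 250 miles

250 miles


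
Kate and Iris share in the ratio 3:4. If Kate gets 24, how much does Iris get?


Find the multiplier:
24 / 3 = 8
Apply to Iris's share:
4 x 8 = 32

32


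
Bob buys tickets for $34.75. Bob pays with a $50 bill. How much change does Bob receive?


Start with the amount paid:
$50
Subtract the price:
$50 - $34.75 = $15.25

$15.25


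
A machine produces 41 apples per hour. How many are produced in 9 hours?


Production rate: 41 apples per hour
Time: 9 hours
Total: 41 x 9 = 369 apples

369 apples


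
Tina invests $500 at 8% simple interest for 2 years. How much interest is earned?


Use the formula I = P x R x T / 100
P x R x T = 500 x 8 x 2 = 8000
I = 8000 / 100 = $80

$80


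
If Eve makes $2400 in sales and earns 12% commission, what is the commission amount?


Convert rate to decimal:
12% = 0.12
Multiply by sales:
$2400 x 0.12 = $288

$288


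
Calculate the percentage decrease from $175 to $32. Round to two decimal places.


Find the absolute change:
|32 - 175| = 143
Divide by original and multiply by 100:
143 / 175 x 100 = 81.7142...% ≈ 81.71%

81.71%


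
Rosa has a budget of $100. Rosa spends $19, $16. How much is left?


Add up expenses:
$19 + $16 = $35
Subtract from budget:
$100 - $35 = $65

$65


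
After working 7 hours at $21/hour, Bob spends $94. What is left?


Calculate earnings:
7 x $21 = $147
Subtract spending:
$147 - $94 = $53

$53


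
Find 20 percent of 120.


Convert percentage to decimal:
20% = 0.2
Multiply:
120 x 0.2 = 24

24


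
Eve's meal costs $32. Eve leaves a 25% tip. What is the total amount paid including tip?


Calculate the tip:
25% of $32 = $8
Add tip to meal cost:
$32 + $8 = $40

$40


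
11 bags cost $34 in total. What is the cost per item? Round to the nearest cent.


Total cost: $34
Number of items: 11
Unit price: $34 / 11 = $3.0909... ≈ $3.09

$3.09


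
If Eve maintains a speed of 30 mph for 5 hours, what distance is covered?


Use the formula: distance = speed x time
Speed = 30 mph, Time = 5 hours
30 x 5 = 150 miles

150 miles


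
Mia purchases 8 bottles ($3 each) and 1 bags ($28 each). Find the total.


Cost of bottles:
8 x $3 = $24
Cost of bags:
1 x $28 = $28
Add both:
$24 + $28 = $52

$52


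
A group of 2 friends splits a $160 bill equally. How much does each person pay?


Total bill: $160
Number of people: 2
Each pays: $160 / 2 = $80

$80


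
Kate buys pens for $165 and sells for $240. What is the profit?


Selling price = $240
Cost price = $165
Profit = selling price - cost price:
Profit = $240 - $165 = $75

$75


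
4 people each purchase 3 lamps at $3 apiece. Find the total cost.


Cost per person:
3 x $3 = $9
Group total:
4 x $9 = $36

$36


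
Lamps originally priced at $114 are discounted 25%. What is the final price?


Calculate the discount amount:
25% of $114 = $28.50
Subtract from original:
$114 - $28.50 = $85.50

$85.50


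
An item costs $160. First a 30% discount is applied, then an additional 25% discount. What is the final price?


First discount:
30% of $160 = $48
Price after first discount:
$160 - $48 = $112
Second discount:
25% of $112 = $28
Final price:
$112 - $28 = $84

$84


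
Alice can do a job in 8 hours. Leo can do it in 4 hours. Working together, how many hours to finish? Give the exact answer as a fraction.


Alice's rate: 1/8 of the job per hour
Leo's rate: 1/4 of the job per hour
Combined rate: 1/8 + 1/4 = 3/8 per hour
Time = 1 / (3/8) = 8/3 hours (≈ 2.67 hours)

8/3 hours


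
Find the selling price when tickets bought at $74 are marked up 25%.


Calculate the markup amount:
25% of $74 = $18.50
Add to cost:
$74 + $18.50 = $92.50

$92.50


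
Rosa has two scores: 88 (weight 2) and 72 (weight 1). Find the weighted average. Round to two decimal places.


Weighted sum:
2 x 88 + 1 x 72 = 248
Total weight:
2 + 1 = 3
Weighted average:
248 / 3 = 82.6666... ≈ 82.67

82.67


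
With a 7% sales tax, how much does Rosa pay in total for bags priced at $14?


Calculate the tax:
7% of $14 = $0.98
Add tax to price:
$14 + $0.98 = $14.98

$14.98


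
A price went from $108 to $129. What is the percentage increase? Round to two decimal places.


Find the absolute change:
|129 - 108| = 21
Divide by original and multiply by 100:
21 / 108 x 100 = 19.4444...% ≈ 19.44%

19.44%


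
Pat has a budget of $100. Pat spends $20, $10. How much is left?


Add up expenses:
$20 + $10 = $30
Subtract from budget:
$100 - $30 = $70

$70


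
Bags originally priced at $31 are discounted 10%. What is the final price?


Calculate the discount amount:
10% of $31 = $3.10
Subtract from original:
$31 - $3.10 = $27.90

$27.90


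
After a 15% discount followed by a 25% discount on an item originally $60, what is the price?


First discount:
15% of $60 = $9
Price after first discount:
$60 - $9 = $51
Second discount:
25% of $51 = $12.75
Final price:
$51 - $12.75 = $38.25

$38.25


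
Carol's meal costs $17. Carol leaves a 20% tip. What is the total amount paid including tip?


Calculate the tip:
20% of $17 = $3.40
Add tip to meal cost:
$17 + $3.40 = $20.40

$20.40


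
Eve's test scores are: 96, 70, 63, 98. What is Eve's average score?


Add the scores:
96 + 70 + 63 + 98 = 327
Divide by the number of tests:
327 / 4 = 81.75

81.75


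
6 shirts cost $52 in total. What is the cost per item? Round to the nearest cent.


Total cost: $52
Number of items: 6
Unit price: $52 / 6 = $8.6666... ≈ $8.67

$8.67


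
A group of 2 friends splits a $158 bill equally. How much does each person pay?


Total bill: $158
Number of people: 2
Each pays: $158 / 2 = $79

$79


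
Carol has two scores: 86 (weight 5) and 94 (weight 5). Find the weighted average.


Weighted sum:
5 x 86 + 5 x 94 = 900
Total weight:
5 + 5 = 10
Weighted average:
900 / 10 = 90

90


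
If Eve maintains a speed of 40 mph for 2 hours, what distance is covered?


Use the formula: distance = speed x time
Speed = 40 mph, Time = 2 hours
40 x 2 = 80 miles

80 miles


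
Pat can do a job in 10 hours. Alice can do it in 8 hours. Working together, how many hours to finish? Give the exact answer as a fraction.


Pat's rate: 1/10 of the job per hour
Alice's rate: 1/8 of the job per hour
Combined rate: 1/10 + 1/8 = 9/40 per hour
Time = 1 / (9/40) = 40/9 hours (≈ 4.44 hours)

40/9 hours


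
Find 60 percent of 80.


Convert percentage to decimal:
60% = 0.6
Multiply:
80 x 0.6 = 48

48


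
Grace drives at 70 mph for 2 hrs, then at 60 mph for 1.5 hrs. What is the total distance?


Leg 1 distance:
70 x 2 = 140 miles
Leg 2 distance:
60 x 1.5 = 90 miles
Total distance:
140 + 90 = 230 miles

230 miles


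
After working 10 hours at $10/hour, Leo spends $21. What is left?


Calculate earnings:
10 x $10 = $100
Subtract spending:
$100 - $21 = $79

$79


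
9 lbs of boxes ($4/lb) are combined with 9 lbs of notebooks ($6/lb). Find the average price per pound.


Cost of boxes:
9 x $4 = $36
Cost of notebooks:
9 x $6 = $54
Total cost: $36 + $54 = $90
Total weight: 18 lbs
Average: $90 / 18 = $5/lb

$5/lb


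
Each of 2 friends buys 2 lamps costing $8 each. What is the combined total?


Cost per person:
2 x $8 = $16
Group total:
2 x $16 = $32

$32


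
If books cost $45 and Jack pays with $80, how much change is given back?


Start with the amount paid:
$80
Subtract the price:
$80 - $45 = $35

$35


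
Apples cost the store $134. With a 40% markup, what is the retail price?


Calculate the markup amount:
40% of $134 = $53.60
Add to cost:
$134 + $53.60 = $187.60

$187.60


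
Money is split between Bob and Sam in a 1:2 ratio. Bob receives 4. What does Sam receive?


Find the multiplier:
4 / 1 = 4
Apply to Sam's share:
2 x 4 = 8

8


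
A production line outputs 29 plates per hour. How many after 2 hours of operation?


Production rate: 29 plates per hour
Time: 2 hours
Total: 29 x 2 = 58 plates

58 plates


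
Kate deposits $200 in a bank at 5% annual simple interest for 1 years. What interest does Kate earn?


Use the formula I = P x R x T / 100
P x R x T = 200 x 5 x 1 = 1000
I = 1000 / 100 = $10

$10


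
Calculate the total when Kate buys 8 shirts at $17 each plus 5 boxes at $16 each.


Cost of shirts:
8 x $17 = $136
Cost of boxes:
5 x $16 = $80
Add both:
$136 + $80 = $216

$216


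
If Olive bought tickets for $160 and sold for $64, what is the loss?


Selling price = $64
Cost price = $160
Loss = cost price - selling price:
Loss = $160 - $64 = $96

$96


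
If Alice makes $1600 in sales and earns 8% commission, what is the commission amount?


Convert rate to decimal:
8% = 0.08
Multiply by sales:
$1600 x 0.08 = $128

$128


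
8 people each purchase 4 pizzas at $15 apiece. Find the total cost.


Cost per person:
4 x $15 = $60
Group total:
8 x $60 = $480

$480


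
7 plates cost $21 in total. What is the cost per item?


Total cost: $21
Number of items: 7
Unit price: $21 / 7 = $3

$3


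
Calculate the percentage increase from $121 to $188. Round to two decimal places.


Find the absolute change:
|188 - 121| = 67
Divide by original and multiply by 100:
67 / 121 x 100 = 55.3719...% ≈ 55.37%

55.37%


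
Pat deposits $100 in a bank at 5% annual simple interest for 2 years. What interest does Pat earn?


Use the formula I = P x R x T / 100
P x R x T = 100 x 5 x 2 = 1000
I = 1000 / 100 = $10

$10


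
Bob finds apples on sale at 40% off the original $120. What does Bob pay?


Calculate the discount amount:
40% of $120 = $48
Subtract from original:
$120 - $48 = $72

$72


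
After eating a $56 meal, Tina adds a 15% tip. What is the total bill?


Calculate the tip:
15% of $56 = $8.40
Add tip to meal cost:
$56 + $8.40 = $64.40

$64.40


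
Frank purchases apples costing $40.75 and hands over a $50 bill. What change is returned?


Start with the amount paid:
$50
Subtract the price:
$50 - $40.75 = $9.25

$9.25


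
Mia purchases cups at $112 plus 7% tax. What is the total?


Calculate the tax:
7% of $112 = $7.84
Add tax to price:
$112 + $7.84 = $119.84

$119.84


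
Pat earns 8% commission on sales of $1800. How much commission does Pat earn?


Convert rate to decimal:
8% = 0.08
Multiply by sales:
$1800 x 0.08 = $144

$144


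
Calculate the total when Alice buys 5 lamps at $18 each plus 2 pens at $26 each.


Cost of lamps:
5 x $18 = $90
Cost of pens:
2 x $26 = $52
Add both:
$90 + $52 = $142

$142


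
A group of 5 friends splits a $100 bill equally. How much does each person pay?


Total bill: $100
Number of people: 5
Each pays: $100 / 5 = $20

$20


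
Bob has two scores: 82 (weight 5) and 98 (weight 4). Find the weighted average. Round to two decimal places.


Weighted sum:
5 x 82 + 4 x 98 = 802
Total weight:
5 + 4 = 9
Weighted average:
802 / 9 = 89.1111... ≈ 89.11

89.11


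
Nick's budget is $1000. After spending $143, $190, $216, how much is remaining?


Add up expenses:
$143 + $190 + $216 = $549
Subtract from budget:
$1000 - $549 = $451

$451


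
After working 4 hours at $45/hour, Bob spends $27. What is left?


Calculate earnings:
4 x $45 = $180
Subtract spending:
$180 - $27 = $153

$153


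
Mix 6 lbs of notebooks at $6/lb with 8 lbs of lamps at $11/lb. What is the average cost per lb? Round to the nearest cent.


Cost of notebooks:
6 x $6 = $36
Cost of lamps:
8 x $11 = $88
Total cost: $36 + $88 = $124
Total weight: 14 lbs
Average: $124 / 14 = $8.8571... ≈ $8.86/lb

$8.86/lb


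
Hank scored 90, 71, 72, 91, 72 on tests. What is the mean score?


Add the scores:
90 + 71 + 72 + 91 + 72 = 396
Divide by the number of tests:
396 / 5 = 79.2

79.2


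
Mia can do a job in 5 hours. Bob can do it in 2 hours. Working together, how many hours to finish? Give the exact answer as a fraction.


Mia's rate: 1/5 of the job per hour
Bob's rate: 1/2 of the job per hour
Combined rate: 1/5 + 1/2 = 7/10 per hour
Time = 1 / (7/10) = 10/7 hours (≈ 1.43 hours)

10/7 hours


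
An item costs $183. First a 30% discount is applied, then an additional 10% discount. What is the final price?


First discount:
30% of $183 = $54.90
Price after first discount:
$183 - $54.90 = $128.10
Second discount:
10% of $128.10 = $12.81
Final price:
$128.10 - $12.81 = $115.29

$115.29


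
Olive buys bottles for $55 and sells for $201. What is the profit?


Selling price = $201
Cost price = $55
Profit = selling price - cost price:
Profit = $201 - $55 = $146

$146


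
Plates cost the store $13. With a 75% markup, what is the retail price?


Calculate the markup amount:
75% of $13 = $9.75
Add to cost:
$13 + $9.75 = $22.75

$22.75


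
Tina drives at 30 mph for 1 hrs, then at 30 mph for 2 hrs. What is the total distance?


Leg 1 distance:
30 x 1 = 30 miles
Leg 2 distance:
30 x 2 = 60 miles
Total distance:
30 + 60 = 90 miles

90 miles


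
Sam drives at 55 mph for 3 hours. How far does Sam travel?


Use the formula: distance = speed x time
Speed = 55 mph, Time = 3 hours
55 x 3 = 165 miles

165 miles


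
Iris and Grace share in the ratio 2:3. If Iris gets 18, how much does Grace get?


Find the multiplier:
18 / 2 = 9
Apply to Grace's share:
3 x 9 = 27

27


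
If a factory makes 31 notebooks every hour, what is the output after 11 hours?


Production rate: 31 notebooks per hour
Time: 11 hours
Total: 31 x 11 = 341 notebooks

341 notebooks


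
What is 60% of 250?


Convert percentage to decimal:
60% = 0.6
Multiply:
250 x 0.6 = 150

150


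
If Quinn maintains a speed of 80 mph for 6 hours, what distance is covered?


Use the formula: distance = speed x time
Speed = 80 mph, Time = 6 hours
80 x 6 = 480 miles

480 miles


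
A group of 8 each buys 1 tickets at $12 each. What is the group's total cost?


Cost per person:
1 x $12 = $12
Group total:
8 x $12 = $96

$96


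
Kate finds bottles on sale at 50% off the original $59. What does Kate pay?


Calculate the discount amount:
50% of $59 = $29.50
Subtract from original:
$59 - $29.50 = $29.50

$29.50


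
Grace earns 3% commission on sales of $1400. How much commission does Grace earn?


Convert rate to decimal:
3% = 0.03
Multiply by sales:
$1400 x 0.03 = $42

$42


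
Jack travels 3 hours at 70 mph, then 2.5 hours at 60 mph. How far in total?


Leg 1 distance:
70 x 3 = 210 miles
Leg 2 distance:
60 x 2.5 = 150 miles
Total distance:
210 + 150 = 360 miles

360 miles


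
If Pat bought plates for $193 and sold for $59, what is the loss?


Selling price = $59
Cost price = $193
Loss = cost price - selling price:
Loss = $193 - $59 = $134

$134


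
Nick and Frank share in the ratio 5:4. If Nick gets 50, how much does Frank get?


Find the multiplier:
50 / 5 = 10
Apply to Frank's share:
4 x 10 = 40

40


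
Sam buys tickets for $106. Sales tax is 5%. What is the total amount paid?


Calculate the tax:
5% of $106 = $5.30
Add tax to price:
$106 + $5.30 = $111.30

$111.30


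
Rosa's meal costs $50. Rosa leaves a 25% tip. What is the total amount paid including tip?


Calculate the tip:
25% of $50 = $12.50
Add tip to meal cost:
$50 + $12.50 = $62.50

$62.50


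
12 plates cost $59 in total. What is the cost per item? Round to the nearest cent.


Total cost: $59
Number of items: 12
Unit price: $59 / 12 = $4.9166... ≈ $4.92

$4.92


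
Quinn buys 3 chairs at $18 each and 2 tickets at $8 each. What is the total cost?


Cost of chairs:
3 x $18 = $54
Cost of tickets:
2 x $8 = $16
Add both:
$54 + $16 = $70

$70


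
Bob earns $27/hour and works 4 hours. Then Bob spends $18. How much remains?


Calculate earnings:
4 x $27 = $108
Subtract spending:
$108 - $18 = $90

$90


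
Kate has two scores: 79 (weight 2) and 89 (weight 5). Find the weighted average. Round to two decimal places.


Weighted sum:
2 x 79 + 5 x 89 = 603
Total weight:
2 + 5 = 7
Weighted average:
603 / 7 = 86.1428... ≈ 86.14

86.14


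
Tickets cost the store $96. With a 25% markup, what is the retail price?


Calculate the markup amount:
25% of $96 = $24
Add to cost:
$96 + $24 = $120

$120


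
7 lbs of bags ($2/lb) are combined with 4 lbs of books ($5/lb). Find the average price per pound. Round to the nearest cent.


Cost of bags:
7 x $2 = $14
Cost of books:
4 x $5 = $20
Total cost: $14 + $20 = $34
Total weight: 11 lbs
Average: $34 / 11 = $3.0909... ≈ $3.09/lb

$3.09/lb


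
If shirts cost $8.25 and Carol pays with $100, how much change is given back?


Start with the amount paid:
$100
Subtract the price:
$100 - $8.25 = $91.75

$91.75


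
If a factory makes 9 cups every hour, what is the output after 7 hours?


Production rate: 9 cups per hour
Time: 7 hours
Total: 9 x 7 = 63 cups

63 cups


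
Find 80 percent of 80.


Convert percentage to decimal:
80% = 0.8
Multiply:
80 x 0.8 = 64

64


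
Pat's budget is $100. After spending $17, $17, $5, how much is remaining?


Add up expenses:
$17 + $17 + $5 = $39
Subtract from budget:
$100 - $39 = $61

$61


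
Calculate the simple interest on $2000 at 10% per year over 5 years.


Use the formula I = P x R x T / 100
P x R x T = 2000 x 10 x 5 = 100000
I = 100000 / 100 = $1000

$1000


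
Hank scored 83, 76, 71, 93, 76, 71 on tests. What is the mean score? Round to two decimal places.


Add the scores:
83 + 76 + 71 + 93 + 76 + 71 = 470
Divide by the number of tests:
470 / 6 = 78.3333... ≈ 78.33

78.33


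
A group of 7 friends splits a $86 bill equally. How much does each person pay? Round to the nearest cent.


Total bill: $86
Number of people: 7
Each pays: $86 / 7 = $12.2857... ≈ $12.29

$12.29


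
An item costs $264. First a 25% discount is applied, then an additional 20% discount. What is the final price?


First discount:
25% of $264 = $66
Price after first discount:
$264 - $66 = $198
Second discount:
20% of $198 = $39.60
Final price:
$198 - $39.60 = $158.40

$158.40


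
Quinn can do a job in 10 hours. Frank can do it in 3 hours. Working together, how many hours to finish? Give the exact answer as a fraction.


Quinn's rate: 1/10 of the job per hour
Frank's rate: 1/3 of the job per hour
Combined rate: 1/10 + 1/3 = 13/30 per hour
Time = 1 / (13/30) = 30/13 hours (≈ 2.31 hours)

30/13 hours


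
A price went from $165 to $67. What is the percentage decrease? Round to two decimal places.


Find the absolute change:
|67 - 165| = 98
Divide by original and multiply by 100:
98 / 165 x 100 = 59.3939...% ≈ 59.39%

59.39%


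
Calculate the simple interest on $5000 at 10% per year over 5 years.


Use the formula I = P x R x T / 100
P x R x T = 5000 x 10 x 5 = 250000
I = 250000 / 100 = $2500

$2500


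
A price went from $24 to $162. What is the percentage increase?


Find the absolute change:
|162 - 24| = 138
Divide by original and multiply by 100:
138 / 24 x 100 = 575%

575%


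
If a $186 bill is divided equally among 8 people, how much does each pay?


Total bill: $186
Number of people: 8
Each pays: $186 / 8 = $23.25

$23.25


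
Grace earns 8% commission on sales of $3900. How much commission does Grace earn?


Convert rate to decimal:
8% = 0.08
Multiply by sales:
$3900 x 0.08 = $312

$312


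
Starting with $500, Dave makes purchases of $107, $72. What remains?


Add up expenses:
$107 + $72 = $179
Subtract from budget:
$500 - $179 = $321

$321


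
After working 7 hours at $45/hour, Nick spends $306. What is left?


Calculate earnings:
7 x $45 = $315
Subtract spending:
$315 - $306 = $9

$9


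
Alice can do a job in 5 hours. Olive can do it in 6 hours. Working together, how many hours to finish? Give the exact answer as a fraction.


Alice's rate: 1/5 of the job per hour
Olive's rate: 1/6 of the job per hour
Combined rate: 1/5 + 1/6 = 11/30 per hour
Time = 1 / (11/30) = 30/11 hours (≈ 2.73 hours)

30/11 hours


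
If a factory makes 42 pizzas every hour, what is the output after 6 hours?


Production rate: 42 pizzas per hour
Time: 6 hours
Total: 42 x 6 = 252 pizzas

252 pizzas


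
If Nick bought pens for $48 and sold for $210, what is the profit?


Selling price = $210
Cost price = $48
Profit = selling price - cost price:
Profit = $210 - $48 = $162

$162


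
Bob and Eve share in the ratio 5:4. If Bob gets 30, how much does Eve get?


Find the multiplier:
30 / 5 = 6
Apply to Eve's share:
4 x 6 = 24

24


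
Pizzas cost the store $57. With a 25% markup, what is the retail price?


Calculate the markup amount:
25% of $57 = $14.25
Add to cost:
$57 + $14.25 = $71.25

$71.25


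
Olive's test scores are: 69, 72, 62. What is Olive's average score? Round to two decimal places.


Add the scores:
69 + 72 + 62 = 203
Divide by the number of tests:
203 / 3 = 67.6666... ≈ 67.67

67.67


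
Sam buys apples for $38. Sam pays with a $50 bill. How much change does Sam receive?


Start with the amount paid:
$50
Subtract the price:
$50 - $38 = $12

$12


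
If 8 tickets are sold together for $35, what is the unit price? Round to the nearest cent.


Total cost: $35
Number of items: 8
Unit price: $35 / 8 = $4.375 ≈ $4.38

$4.38


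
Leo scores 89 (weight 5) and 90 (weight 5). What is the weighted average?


Weighted sum:
5 x 89 + 5 x 90 = 895
Total weight:
5 + 5 = 10
Weighted average:
895 / 10 = 89.5

89.5


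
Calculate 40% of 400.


Convert percentage to decimal:
40% = 0.4
Multiply:
400 x 0.4 = 160

160


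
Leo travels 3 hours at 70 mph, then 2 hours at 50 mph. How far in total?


Leg 1 distance:
70 x 3 = 210 miles
Leg 2 distance:
50 x 2 = 100 miles
Total distance:
210 + 100 = 310 miles

310 miles


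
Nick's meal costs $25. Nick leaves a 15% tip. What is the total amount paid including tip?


Calculate the tip:
15% of $25 = $3.75
Add tip to meal cost:
$25 + $3.75 = $28.75

$28.75


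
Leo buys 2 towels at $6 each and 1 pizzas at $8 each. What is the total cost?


Cost of towels:
2 x $6 = $12
Cost of pizzas:
1 x $8 = $8
Add both:
$12 + $8 = $20

$20


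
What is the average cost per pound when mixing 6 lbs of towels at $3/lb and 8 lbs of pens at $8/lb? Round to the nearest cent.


Cost of towels:
6 x $3 = $18
Cost of pens:
8 x $8 = $64
Total cost: $18 + $64 = $82
Total weight: 14 lbs
Average: $82 / 14 = $5.8571... ≈ $5.86/lb

$5.86/lb


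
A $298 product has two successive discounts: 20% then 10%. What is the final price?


First discount:
20% of $298 = $59.60
Price after first discount:
$298 - $59.60 = $238.40
Second discount:
10% of $238.40 = $23.84
Final price:
$238.40 - $23.84 = $214.56

$214.56


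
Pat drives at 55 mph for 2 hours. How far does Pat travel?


Use the formula: distance = speed x time
Speed = 55 mph, Time = 2 hours
55 x 2 = 110 miles

110 miles


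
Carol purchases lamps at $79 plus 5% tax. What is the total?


Calculate the tax:
5% of $79 = $3.95
Add tax to price:
$79 + $3.95 = $82.95

$82.95


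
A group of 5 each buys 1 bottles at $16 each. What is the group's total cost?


Cost per person:
1 x $16 = $16
Group total:
5 x $16 = $80

$80


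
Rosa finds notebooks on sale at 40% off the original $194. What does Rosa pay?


Calculate the discount amount:
40% of $194 = $77.60
Subtract from original:
$194 - $77.60 = $116.40

$116.40


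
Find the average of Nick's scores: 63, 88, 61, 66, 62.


Add the scores:
63 + 88 + 61 + 66 + 62 = 340
Divide by the number of tests:
340 / 5 = 68

68


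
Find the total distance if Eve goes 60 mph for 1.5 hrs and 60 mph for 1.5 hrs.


Leg 1 distance:
60 x 1.5 = 90 miles
Leg 2 distance:
60 x 1.5 = 90 miles
Total distance:
90 + 90 = 180 miles

180 miles


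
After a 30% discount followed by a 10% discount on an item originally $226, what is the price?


First discount:
30% of $226 = $67.80
Price after first discount:
$226 - $67.80 = $158.20
Second discount:
10% of $158.20 = $15.82
Final price:
$158.20 - $15.82 = $142.38

$142.38


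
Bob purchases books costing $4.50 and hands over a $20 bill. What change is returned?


Start with the amount paid:
$20
Subtract the price:
$20 - $4.50 = $15.50

$15.50


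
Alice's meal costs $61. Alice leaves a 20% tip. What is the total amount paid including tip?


Calculate the tip:
20% of $61 = $12.20
Add tip to meal cost:
$61 + $12.20 = $73.20

$73.20


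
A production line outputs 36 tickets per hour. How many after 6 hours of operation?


Production rate: 36 tickets per hour
Time: 6 hours
Total: 36 x 6 = 216 tickets

216 tickets


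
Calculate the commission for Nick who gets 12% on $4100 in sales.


Convert rate to decimal:
12% = 0.12
Multiply by sales:
$4100 x 0.12 = $492

$492


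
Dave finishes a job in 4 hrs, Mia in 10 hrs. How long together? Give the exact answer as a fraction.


Dave's rate: 1/4 of the job per hour
Mia's rate: 1/10 of the job per hour
Combined rate: 1/4 + 1/10 = 7/20 per hour
Time = 1 / (7/20) = 20/7 hours (≈ 2.86 hours)

20/7 hours


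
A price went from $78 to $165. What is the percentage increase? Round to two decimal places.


Find the absolute change:
|165 - 78| = 87
Divide by original and multiply by 100:
87 / 78 x 100 = 111.5384...% ≈ 111.54%

111.54%


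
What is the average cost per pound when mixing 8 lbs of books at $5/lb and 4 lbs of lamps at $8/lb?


Cost of books:
8 x $5 = $40
Cost of lamps:
4 x $8 = $32
Total cost: $40 + $32 = $72
Total weight: 12 lbs
Average: $72 / 12 = $6/lb

$6/lb


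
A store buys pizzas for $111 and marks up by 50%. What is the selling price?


Calculate the markup amount:
50% of $111 = $55.50
Add to cost:
$111 + $55.50 = $166.50

$166.50


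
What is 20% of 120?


Convert percentage to decimal:
20% = 0.2
Multiply:
120 x 0.2 = 24

24


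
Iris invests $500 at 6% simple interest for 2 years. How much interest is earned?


Use the formula I = P x R x T / 100
P x R x T = 500 x 6 x 2 = 6000
I = 6000 / 100 = $60

$60


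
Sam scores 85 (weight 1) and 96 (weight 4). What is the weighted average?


Weighted sum:
1 x 85 + 4 x 96 = 469
Total weight:
1 + 4 = 5
Weighted average:
469 / 5 = 93.8

93.8


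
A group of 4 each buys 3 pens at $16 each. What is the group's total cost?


Cost per person:
3 x $16 = $48
Group total:
4 x $48 = $192

$192


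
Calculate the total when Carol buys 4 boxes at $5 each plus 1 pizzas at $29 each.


Cost of boxes:
4 x $5 = $20
Cost of pizzas:
1 x $29 = $29
Add both:
$20 + $29 = $49

$49


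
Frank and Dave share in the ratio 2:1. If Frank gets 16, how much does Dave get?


Find the multiplier:
16 / 2 = 8
Apply to Dave's share:
1 x 8 = 8

8


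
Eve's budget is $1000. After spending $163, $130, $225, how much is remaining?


Add up expenses:
$163 + $130 + $225 = $518
Subtract from budget:
$1000 - $518 = $482

$482


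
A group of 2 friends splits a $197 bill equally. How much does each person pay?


Total bill: $197
Number of people: 2
Each pays: $197 / 2 = $98.50

$98.50


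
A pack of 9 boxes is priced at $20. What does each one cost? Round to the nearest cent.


Total cost: $20
Number of items: 9
Unit price: $20 / 9 = $2.2222... ≈ $2.22

$2.22


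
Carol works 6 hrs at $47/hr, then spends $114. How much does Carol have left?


Calculate earnings:
6 x $47 = $282
Subtract spending:
$282 - $114 = $168

$168


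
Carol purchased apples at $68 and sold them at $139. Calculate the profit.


Selling price = $139
Cost price = $68
Profit = selling price - cost price:
Profit = $139 - $68 = $71

$71


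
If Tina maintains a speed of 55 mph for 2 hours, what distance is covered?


Use the formula: distance = speed x time
Speed = 55 mph, Time = 2 hours
55 x 2 = 110 miles

110 miles


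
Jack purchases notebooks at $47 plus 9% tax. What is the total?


Calculate the tax:
9% of $47 = $4.23
Add tax to price:
$47 + $4.23 = $51.23

$51.23


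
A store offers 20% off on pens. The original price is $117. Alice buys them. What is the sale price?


Calculate the discount amount:
20% of $117 = $23.40
Subtract from original:
$117 - $23.40 = $93.60

$93.60
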